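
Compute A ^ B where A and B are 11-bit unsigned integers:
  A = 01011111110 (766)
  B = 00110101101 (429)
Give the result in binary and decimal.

Apply ^ to each column (1 where bits differ):
  01011111110
^ 00110101101
-------------
  01101010011

Answer: 01101010011 (851)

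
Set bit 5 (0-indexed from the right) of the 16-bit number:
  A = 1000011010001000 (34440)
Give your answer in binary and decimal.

Mask = 1 << 5 = 0000000000100000
Bit 5 of A is 0, so OR-ing with the mask flips it to 1.
  1000011010001000
| 0000000000100000
------------------
  1000011010101000

Answer: 1000011010101000 (34472)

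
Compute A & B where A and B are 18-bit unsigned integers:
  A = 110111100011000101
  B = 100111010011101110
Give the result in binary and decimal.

Apply & to each column (1 only where both bits are 1):
  110111100011000101
& 100111010011101110
--------------------
  100111000011000100

Answer: 100111000011000100 (159940)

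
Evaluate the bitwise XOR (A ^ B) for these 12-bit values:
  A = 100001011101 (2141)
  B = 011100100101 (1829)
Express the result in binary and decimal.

Apply ^ to each column (1 where bits differ):
  100001011101
^ 011100100101
--------------
  111101111000

Answer: 111101111000 (3960)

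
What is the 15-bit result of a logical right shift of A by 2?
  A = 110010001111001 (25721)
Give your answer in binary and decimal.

Logical shift right by 2: drop the bottom 2 bit(s), prepend 2 zero(s) on the left.
  110010001111001  ->  keep [1100100011110], discard [01], prepend 00
= 001100100011110

Answer: 001100100011110 (6430)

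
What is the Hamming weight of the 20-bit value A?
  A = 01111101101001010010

01111101101001010010
1-bits at positions (from bit 0 = LSB): 1, 4, 6, 9, 11, 12, 14, 15, 16, 17, 18
Count = 11

Answer: 11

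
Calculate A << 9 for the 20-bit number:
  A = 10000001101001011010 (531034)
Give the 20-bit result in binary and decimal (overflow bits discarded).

Shift left by 9: drop the top 9 bit(s), append 9 zero(s) on the right.
  10000001101001011010  ->  discard [100000011], keep [01001011010], append 000000000
= 01001011010000000000

Answer: 01001011010000000000 (308224)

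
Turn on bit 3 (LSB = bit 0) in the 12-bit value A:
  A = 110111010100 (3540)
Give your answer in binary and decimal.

Mask = 1 << 3 = 000000001000
Bit 3 of A is 0, so OR-ing with the mask flips it to 1.
  110111010100
| 000000001000
--------------
  110111011100

Answer: 110111011100 (3548)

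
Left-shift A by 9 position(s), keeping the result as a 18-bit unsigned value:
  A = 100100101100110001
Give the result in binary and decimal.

Shift left by 9: drop the top 9 bit(s), append 9 zero(s) on the right.
  100100101100110001  ->  discard [100100101], keep [100110001], append 000000000
= 100110001000000000

Answer: 100110001000000000 (156160)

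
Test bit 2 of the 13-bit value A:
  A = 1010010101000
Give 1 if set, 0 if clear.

Bit 2 is the 3rd from the right.
  1010010101000
            ^
That bit is 0.

Answer: 0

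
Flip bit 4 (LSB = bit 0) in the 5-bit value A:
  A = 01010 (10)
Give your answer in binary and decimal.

Mask = 1 << 4 = 10000
Bit 4 of A is 0; XOR with the mask flips it to 1.
  01010
^ 10000
-------
  11010

Answer: 11010 (26)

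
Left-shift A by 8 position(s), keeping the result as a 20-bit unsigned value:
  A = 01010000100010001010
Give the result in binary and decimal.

Shift left by 8: drop the top 8 bit(s), append 8 zero(s) on the right.
  01010000100010001010  ->  discard [01010000], keep [100010001010], append 00000000
= 10001000101000000000

Answer: 10001000101000000000 (559616)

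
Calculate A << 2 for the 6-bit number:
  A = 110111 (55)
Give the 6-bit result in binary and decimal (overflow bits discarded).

Shift left by 2: drop the top 2 bit(s), append 2 zero(s) on the right.
  110111  ->  discard [11], keep [0111], append 00
= 011100

Answer: 011100 (28)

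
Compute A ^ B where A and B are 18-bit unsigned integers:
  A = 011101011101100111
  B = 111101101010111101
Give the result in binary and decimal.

Apply ^ to each column (1 where bits differ):
  011101011101100111
^ 111101101010111101
--------------------
  100000110111011010

Answer: 100000110111011010 (134618)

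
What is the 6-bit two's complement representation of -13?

1. Binary of +13:  001101
2. Invert bits:     110010
3. Add 1:           110011

Answer: 110011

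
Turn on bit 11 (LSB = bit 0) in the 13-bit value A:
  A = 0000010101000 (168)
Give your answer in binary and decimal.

Mask = 1 << 11 = 0100000000000
Bit 11 of A is 0, so OR-ing with the mask flips it to 1.
  0000010101000
| 0100000000000
---------------
  0100010101000

Answer: 0100010101000 (2216)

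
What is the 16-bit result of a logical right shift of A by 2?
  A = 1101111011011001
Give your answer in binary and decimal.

Logical shift right by 2: drop the bottom 2 bit(s), prepend 2 zero(s) on the left.
  1101111011011001  ->  keep [11011110110110], discard [01], prepend 00
= 0011011110110110

Answer: 0011011110110110 (14262)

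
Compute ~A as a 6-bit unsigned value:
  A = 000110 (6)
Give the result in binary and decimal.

Flip each bit (0->1, 1->0):
  000110
  111001

Answer: 111001 (57)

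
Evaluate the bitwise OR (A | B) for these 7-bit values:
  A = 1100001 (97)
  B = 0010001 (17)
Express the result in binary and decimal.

Apply | to each column (1 where either bit is 1):
  1100001
| 0010001
---------
  1110001

Answer: 1110001 (113)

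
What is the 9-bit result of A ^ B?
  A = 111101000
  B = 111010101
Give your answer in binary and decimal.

Apply ^ to each column (1 where bits differ):
  111101000
^ 111010101
-----------
  000111101

Answer: 000111101 (61)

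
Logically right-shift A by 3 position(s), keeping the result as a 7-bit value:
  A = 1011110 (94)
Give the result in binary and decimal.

Logical shift right by 3: drop the bottom 3 bit(s), prepend 3 zero(s) on the left.
  1011110  ->  keep [1011], discard [110], prepend 000
= 0001011

Answer: 0001011 (11)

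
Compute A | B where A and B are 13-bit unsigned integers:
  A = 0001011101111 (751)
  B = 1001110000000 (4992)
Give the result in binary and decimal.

Apply | to each column (1 where either bit is 1):
  0001011101111
| 1001110000000
---------------
  1001111101111

Answer: 1001111101111 (5103)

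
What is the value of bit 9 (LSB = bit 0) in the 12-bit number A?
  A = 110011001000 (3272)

Bit 9 is the 10th from the right.
  110011001000
    ^
That bit is 0.

Answer: 0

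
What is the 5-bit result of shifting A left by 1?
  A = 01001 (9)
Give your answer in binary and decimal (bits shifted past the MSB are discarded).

Shift left by 1: drop the top 1 bit(s), append 1 zero(s) on the right.
  01001  ->  discard [0], keep [1001], append 0
= 10010

Answer: 10010 (18)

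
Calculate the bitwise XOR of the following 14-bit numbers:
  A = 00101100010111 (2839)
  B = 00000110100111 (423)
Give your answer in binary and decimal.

Apply ^ to each column (1 where bits differ):
  00101100010111
^ 00000110100111
----------------
  00101010110000

Answer: 00101010110000 (2736)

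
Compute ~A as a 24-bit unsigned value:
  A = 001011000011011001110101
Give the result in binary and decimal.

Flip each bit (0->1, 1->0):
  001011000011011001110101
  110100111100100110001010

Answer: 110100111100100110001010 (13879690)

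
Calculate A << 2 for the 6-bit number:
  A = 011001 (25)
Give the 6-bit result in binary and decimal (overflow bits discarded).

Shift left by 2: drop the top 2 bit(s), append 2 zero(s) on the right.
  011001  ->  discard [01], keep [1001], append 00
= 100100

Answer: 100100 (36)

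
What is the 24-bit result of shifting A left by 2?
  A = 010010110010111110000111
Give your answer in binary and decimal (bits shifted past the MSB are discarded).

Shift left by 2: drop the top 2 bit(s), append 2 zero(s) on the right.
  010010110010111110000111  ->  discard [01], keep [0010110010111110000111], append 00
= 001011001011111000011100

Answer: 001011001011111000011100 (2932252)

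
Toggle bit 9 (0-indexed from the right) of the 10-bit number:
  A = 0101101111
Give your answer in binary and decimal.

Mask = 1 << 9 = 1000000000
Bit 9 of A is 0; XOR with the mask flips it to 1.
  0101101111
^ 1000000000
------------
  1101101111

Answer: 1101101111 (879)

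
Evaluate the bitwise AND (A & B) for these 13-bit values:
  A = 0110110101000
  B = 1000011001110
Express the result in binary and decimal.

Apply & to each column (1 only where both bits are 1):
  0110110101000
& 1000011001110
---------------
  0000010001000

Answer: 0000010001000 (136)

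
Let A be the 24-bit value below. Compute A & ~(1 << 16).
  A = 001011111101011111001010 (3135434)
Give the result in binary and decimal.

Mask = ~(1 << 16) = 111111101111111111111111
Bit 16 of A is 1, so AND-ing with the mask clears it to 0.
  001011111101011111001010
& 111111101111111111111111
--------------------------
  001011101101011111001010

Answer: 001011101101011111001010 (3069898)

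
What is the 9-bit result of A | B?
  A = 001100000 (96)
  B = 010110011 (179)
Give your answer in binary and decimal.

Apply | to each column (1 where either bit is 1):
  001100000
| 010110011
-----------
  011110011

Answer: 011110011 (243)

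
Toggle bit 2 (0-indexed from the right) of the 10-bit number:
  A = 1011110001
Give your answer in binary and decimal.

Mask = 1 << 2 = 0000000100
Bit 2 of A is 0; XOR with the mask flips it to 1.
  1011110001
^ 0000000100
------------
  1011110101

Answer: 1011110101 (757)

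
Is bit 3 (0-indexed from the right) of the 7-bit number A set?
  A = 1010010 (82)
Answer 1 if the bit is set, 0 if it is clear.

Bit 3 is the 4th from the right.
  1010010
     ^
That bit is 0.

Answer: 0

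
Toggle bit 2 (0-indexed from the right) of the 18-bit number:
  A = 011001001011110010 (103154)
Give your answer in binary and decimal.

Mask = 1 << 2 = 000000000000000100
Bit 2 of A is 0; XOR with the mask flips it to 1.
  011001001011110010
^ 000000000000000100
--------------------
  011001001011110110

Answer: 011001001011110110 (103158)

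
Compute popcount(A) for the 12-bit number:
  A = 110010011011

110010011011
1-bits at positions (from bit 0 = LSB): 0, 1, 3, 4, 7, 10, 11
Count = 7

Answer: 7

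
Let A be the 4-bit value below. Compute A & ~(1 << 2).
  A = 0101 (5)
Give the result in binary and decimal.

Mask = ~(1 << 2) = 1011
Bit 2 of A is 1, so AND-ing with the mask clears it to 0.
  0101
& 1011
------
  0001

Answer: 0001 (1)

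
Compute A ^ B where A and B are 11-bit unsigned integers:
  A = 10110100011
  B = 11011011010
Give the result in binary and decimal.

Apply ^ to each column (1 where bits differ):
  10110100011
^ 11011011010
-------------
  01101111001

Answer: 01101111001 (889)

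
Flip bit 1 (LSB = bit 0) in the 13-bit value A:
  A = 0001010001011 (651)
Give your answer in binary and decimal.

Mask = 1 << 1 = 0000000000010
Bit 1 of A is 1; XOR with the mask flips it to 0.
  0001010001011
^ 0000000000010
---------------
  0001010001001

Answer: 0001010001001 (649)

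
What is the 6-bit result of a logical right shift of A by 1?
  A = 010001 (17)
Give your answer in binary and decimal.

Logical shift right by 1: drop the bottom 1 bit(s), prepend 1 zero(s) on the left.
  010001  ->  keep [01000], discard [1], prepend 0
= 001000

Answer: 001000 (8)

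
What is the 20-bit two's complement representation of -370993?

1. Binary of +370993:  01011010100100110001
2. Invert bits:     10100101011011001110
3. Add 1:           10100101011011001111

Answer: 10100101011011001111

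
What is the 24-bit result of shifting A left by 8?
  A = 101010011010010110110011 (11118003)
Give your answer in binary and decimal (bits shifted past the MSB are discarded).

Shift left by 8: drop the top 8 bit(s), append 8 zero(s) on the right.
  101010011010010110110011  ->  discard [10101001], keep [1010010110110011], append 00000000
= 101001011011001100000000

Answer: 101001011011001100000000 (10859264)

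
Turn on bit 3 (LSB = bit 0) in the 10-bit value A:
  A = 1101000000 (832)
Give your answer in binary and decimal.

Mask = 1 << 3 = 0000001000
Bit 3 of A is 0, so OR-ing with the mask flips it to 1.
  1101000000
| 0000001000
------------
  1101001000

Answer: 1101001000 (840)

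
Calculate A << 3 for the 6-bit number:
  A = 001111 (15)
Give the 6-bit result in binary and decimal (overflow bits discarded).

Shift left by 3: drop the top 3 bit(s), append 3 zero(s) on the right.
  001111  ->  discard [001], keep [111], append 000
= 111000

Answer: 111000 (56)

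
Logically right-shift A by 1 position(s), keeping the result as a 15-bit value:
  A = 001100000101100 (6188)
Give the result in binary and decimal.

Logical shift right by 1: drop the bottom 1 bit(s), prepend 1 zero(s) on the left.
  001100000101100  ->  keep [00110000010110], discard [0], prepend 0
= 000110000010110

Answer: 000110000010110 (3094)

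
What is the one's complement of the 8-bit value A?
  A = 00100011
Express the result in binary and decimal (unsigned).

Flip each bit (0->1, 1->0):
  00100011
  11011100

Answer: 11011100 (220)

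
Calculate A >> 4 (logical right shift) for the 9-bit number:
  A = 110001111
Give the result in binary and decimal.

Logical shift right by 4: drop the bottom 4 bit(s), prepend 4 zero(s) on the left.
  110001111  ->  keep [11000], discard [1111], prepend 0000
= 000011000

Answer: 000011000 (24)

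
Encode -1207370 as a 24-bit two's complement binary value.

1. Binary of +1207370:  000100100110110001001010
2. Invert bits:     111011011001001110110101
3. Add 1:           111011011001001110110110

Answer: 111011011001001110110110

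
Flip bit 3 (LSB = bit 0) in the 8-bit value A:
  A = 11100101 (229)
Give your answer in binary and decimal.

Mask = 1 << 3 = 00001000
Bit 3 of A is 0; XOR with the mask flips it to 1.
  11100101
^ 00001000
----------
  11101101

Answer: 11101101 (237)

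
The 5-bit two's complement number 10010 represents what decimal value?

MSB is 1, so the value is negative. Find the magnitude:
1. Invert bits:  01101
2. Add 1:        01110  = 14
3. Apply sign:   -14

Answer: -14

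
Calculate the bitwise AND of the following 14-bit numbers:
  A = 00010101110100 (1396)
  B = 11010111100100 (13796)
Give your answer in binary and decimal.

Apply & to each column (1 only where both bits are 1):
  00010101110100
& 11010111100100
----------------
  00010101100100

Answer: 00010101100100 (1380)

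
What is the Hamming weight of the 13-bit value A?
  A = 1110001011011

1110001011011
1-bits at positions (from bit 0 = LSB): 0, 1, 3, 4, 6, 10, 11, 12
Count = 8

Answer: 8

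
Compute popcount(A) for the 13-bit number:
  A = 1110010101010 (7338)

1110010101010
1-bits at positions (from bit 0 = LSB): 1, 3, 5, 7, 10, 11, 12
Count = 7

Answer: 7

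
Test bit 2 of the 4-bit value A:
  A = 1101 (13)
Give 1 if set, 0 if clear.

Bit 2 is the 3rd from the right.
  1101
   ^
That bit is 1.

Answer: 1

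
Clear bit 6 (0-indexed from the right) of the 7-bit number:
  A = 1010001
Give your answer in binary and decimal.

Mask = ~(1 << 6) = 0111111
Bit 6 of A is 1, so AND-ing with the mask clears it to 0.
  1010001
& 0111111
---------
  0010001

Answer: 0010001 (17)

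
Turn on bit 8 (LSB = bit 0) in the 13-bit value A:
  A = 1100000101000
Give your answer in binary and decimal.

Mask = 1 << 8 = 0000100000000
Bit 8 of A is 0, so OR-ing with the mask flips it to 1.
  1100000101000
| 0000100000000
---------------
  1100100101000

Answer: 1100100101000 (6440)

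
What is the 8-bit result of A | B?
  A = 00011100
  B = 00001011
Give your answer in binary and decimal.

Apply | to each column (1 where either bit is 1):
  00011100
| 00001011
----------
  00011111

Answer: 00011111 (31)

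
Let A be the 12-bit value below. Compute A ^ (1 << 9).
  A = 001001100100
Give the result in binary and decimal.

Mask = 1 << 9 = 001000000000
Bit 9 of A is 1; XOR with the mask flips it to 0.
  001001100100
^ 001000000000
--------------
  000001100100

Answer: 000001100100 (100)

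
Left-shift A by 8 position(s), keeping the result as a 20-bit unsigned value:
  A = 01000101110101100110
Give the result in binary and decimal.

Shift left by 8: drop the top 8 bit(s), append 8 zero(s) on the right.
  01000101110101100110  ->  discard [01000101], keep [110101100110], append 00000000
= 11010110011000000000

Answer: 11010110011000000000 (878080)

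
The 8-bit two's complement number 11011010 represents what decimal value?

MSB is 1, so the value is negative. Find the magnitude:
1. Invert bits:  00100101
2. Add 1:        00100110  = 38
3. Apply sign:   -38

Answer: -38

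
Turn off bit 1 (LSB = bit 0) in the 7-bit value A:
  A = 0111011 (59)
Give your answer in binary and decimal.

Mask = ~(1 << 1) = 1111101
Bit 1 of A is 1, so AND-ing with the mask clears it to 0.
  0111011
& 1111101
---------
  0111001

Answer: 0111001 (57)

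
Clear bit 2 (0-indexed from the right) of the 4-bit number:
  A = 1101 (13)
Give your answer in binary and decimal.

Mask = ~(1 << 2) = 1011
Bit 2 of A is 1, so AND-ing with the mask clears it to 0.
  1101
& 1011
------
  1001

Answer: 1001 (9)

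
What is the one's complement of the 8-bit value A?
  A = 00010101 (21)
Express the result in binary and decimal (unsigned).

Flip each bit (0->1, 1->0):
  00010101
  11101010

Answer: 11101010 (234)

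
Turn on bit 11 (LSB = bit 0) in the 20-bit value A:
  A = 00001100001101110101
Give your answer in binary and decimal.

Mask = 1 << 11 = 00000000100000000000
Bit 11 of A is 0, so OR-ing with the mask flips it to 1.
  00001100001101110101
| 00000000100000000000
----------------------
  00001100101101110101

Answer: 00001100101101110101 (52085)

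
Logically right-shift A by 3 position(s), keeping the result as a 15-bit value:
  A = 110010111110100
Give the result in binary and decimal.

Logical shift right by 3: drop the bottom 3 bit(s), prepend 3 zero(s) on the left.
  110010111110100  ->  keep [110010111110], discard [100], prepend 000
= 000110010111110

Answer: 000110010111110 (3262)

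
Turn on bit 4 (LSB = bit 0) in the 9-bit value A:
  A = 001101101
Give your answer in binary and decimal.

Mask = 1 << 4 = 000010000
Bit 4 of A is 0, so OR-ing with the mask flips it to 1.
  001101101
| 000010000
-----------
  001111101

Answer: 001111101 (125)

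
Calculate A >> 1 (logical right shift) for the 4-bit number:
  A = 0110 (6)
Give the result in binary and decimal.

Logical shift right by 1: drop the bottom 1 bit(s), prepend 1 zero(s) on the left.
  0110  ->  keep [011], discard [0], prepend 0
= 0011

Answer: 0011 (3)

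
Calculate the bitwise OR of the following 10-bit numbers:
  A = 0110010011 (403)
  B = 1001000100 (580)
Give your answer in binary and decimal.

Apply | to each column (1 where either bit is 1):
  0110010011
| 1001000100
------------
  1111010111

Answer: 1111010111 (983)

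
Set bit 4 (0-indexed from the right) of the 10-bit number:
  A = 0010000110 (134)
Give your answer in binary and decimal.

Mask = 1 << 4 = 0000010000
Bit 4 of A is 0, so OR-ing with the mask flips it to 1.
  0010000110
| 0000010000
------------
  0010010110

Answer: 0010010110 (150)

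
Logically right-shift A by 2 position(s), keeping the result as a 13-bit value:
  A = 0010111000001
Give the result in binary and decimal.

Logical shift right by 2: drop the bottom 2 bit(s), prepend 2 zero(s) on the left.
  0010111000001  ->  keep [00101110000], discard [01], prepend 00
= 0000101110000

Answer: 0000101110000 (368)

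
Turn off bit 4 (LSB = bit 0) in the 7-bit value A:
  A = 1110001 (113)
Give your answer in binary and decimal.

Mask = ~(1 << 4) = 1101111
Bit 4 of A is 1, so AND-ing with the mask clears it to 0.
  1110001
& 1101111
---------
  1100001

Answer: 1100001 (97)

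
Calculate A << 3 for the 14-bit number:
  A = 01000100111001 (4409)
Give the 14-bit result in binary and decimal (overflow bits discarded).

Shift left by 3: drop the top 3 bit(s), append 3 zero(s) on the right.
  01000100111001  ->  discard [010], keep [00100111001], append 000
= 00100111001000

Answer: 00100111001000 (2504)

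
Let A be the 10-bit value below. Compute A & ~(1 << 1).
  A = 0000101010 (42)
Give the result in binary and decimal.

Mask = ~(1 << 1) = 1111111101
Bit 1 of A is 1, so AND-ing with the mask clears it to 0.
  0000101010
& 1111111101
------------
  0000101000

Answer: 0000101000 (40)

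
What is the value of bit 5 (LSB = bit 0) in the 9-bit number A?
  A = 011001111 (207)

Bit 5 is the 6th from the right.
  011001111
     ^
That bit is 0.

Answer: 0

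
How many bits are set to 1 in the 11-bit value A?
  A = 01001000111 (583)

01001000111
1-bits at positions (from bit 0 = LSB): 0, 1, 2, 6, 9
Count = 5

Answer: 5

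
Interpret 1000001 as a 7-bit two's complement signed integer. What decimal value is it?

MSB is 1, so the value is negative. Find the magnitude:
1. Invert bits:  0111110
2. Add 1:        0111111  = 63
3. Apply sign:   -63

Answer: -63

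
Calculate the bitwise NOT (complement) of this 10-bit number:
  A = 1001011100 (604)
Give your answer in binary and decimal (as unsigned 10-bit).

Flip each bit (0->1, 1->0):
  1001011100
  0110100011

Answer: 0110100011 (419)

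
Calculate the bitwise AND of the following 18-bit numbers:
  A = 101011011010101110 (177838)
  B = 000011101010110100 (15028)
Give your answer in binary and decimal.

Apply & to each column (1 only where both bits are 1):
  101011011010101110
& 000011101010110100
--------------------
  000011001010100100

Answer: 000011001010100100 (12964)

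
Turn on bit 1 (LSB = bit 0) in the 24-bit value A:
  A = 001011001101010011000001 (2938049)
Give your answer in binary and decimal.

Mask = 1 << 1 = 000000000000000000000010
Bit 1 of A is 0, so OR-ing with the mask flips it to 1.
  001011001101010011000001
| 000000000000000000000010
--------------------------
  001011001101010011000011

Answer: 001011001101010011000011 (2938051)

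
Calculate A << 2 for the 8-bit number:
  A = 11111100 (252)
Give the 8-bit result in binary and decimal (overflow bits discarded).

Shift left by 2: drop the top 2 bit(s), append 2 zero(s) on the right.
  11111100  ->  discard [11], keep [111100], append 00
= 11110000

Answer: 11110000 (240)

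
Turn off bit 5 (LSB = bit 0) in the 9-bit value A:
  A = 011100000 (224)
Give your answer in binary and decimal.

Mask = ~(1 << 5) = 111011111
Bit 5 of A is 1, so AND-ing with the mask clears it to 0.
  011100000
& 111011111
-----------
  011000000

Answer: 011000000 (192)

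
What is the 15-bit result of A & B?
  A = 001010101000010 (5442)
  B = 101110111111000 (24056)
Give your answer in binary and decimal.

Apply & to each column (1 only where both bits are 1):
  001010101000010
& 101110111111000
-----------------
  001010101000000

Answer: 001010101000000 (5440)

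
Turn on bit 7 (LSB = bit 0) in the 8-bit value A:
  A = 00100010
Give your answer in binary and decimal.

Mask = 1 << 7 = 10000000
Bit 7 of A is 0, so OR-ing with the mask flips it to 1.
  00100010
| 10000000
----------
  10100010

Answer: 10100010 (162)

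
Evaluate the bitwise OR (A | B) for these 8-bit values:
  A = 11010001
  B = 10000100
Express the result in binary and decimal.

Apply | to each column (1 where either bit is 1):
  11010001
| 10000100
----------
  11010101

Answer: 11010101 (213)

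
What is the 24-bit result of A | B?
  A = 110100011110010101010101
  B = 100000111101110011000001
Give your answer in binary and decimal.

Apply | to each column (1 where either bit is 1):
  110100011110010101010101
| 100000111101110011000001
--------------------------
  110100111111110111010101

Answer: 110100111111110111010101 (13893077)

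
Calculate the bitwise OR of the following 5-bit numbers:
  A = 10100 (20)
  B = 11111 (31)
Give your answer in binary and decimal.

Apply | to each column (1 where either bit is 1):
  10100
| 11111
-------
  11111

Answer: 11111 (31)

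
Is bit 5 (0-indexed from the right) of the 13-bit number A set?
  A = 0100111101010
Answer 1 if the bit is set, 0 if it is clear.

Bit 5 is the 6th from the right.
  0100111101010
         ^
That bit is 1.

Answer: 1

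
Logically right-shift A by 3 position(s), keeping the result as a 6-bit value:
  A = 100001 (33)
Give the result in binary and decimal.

Logical shift right by 3: drop the bottom 3 bit(s), prepend 3 zero(s) on the left.
  100001  ->  keep [100], discard [001], prepend 000
= 000100

Answer: 000100 (4)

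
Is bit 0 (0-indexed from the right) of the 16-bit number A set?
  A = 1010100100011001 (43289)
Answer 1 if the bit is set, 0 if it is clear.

Bit 0 is the 1st from the right.
  1010100100011001
                 ^
That bit is 1.

Answer: 1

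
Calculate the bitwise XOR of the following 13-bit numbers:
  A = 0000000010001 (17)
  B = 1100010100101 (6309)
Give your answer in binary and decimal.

Apply ^ to each column (1 where bits differ):
  0000000010001
^ 1100010100101
---------------
  1100010110100

Answer: 1100010110100 (6324)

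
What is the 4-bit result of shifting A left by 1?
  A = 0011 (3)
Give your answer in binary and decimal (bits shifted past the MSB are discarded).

Shift left by 1: drop the top 1 bit(s), append 1 zero(s) on the right.
  0011  ->  discard [0], keep [011], append 0
= 0110

Answer: 0110 (6)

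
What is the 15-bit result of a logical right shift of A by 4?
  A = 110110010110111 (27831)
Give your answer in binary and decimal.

Logical shift right by 4: drop the bottom 4 bit(s), prepend 4 zero(s) on the left.
  110110010110111  ->  keep [11011001011], discard [0111], prepend 0000
= 000011011001011

Answer: 000011011001011 (1739)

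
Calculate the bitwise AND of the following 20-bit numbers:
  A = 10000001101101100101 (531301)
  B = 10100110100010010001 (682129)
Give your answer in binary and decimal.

Apply & to each column (1 only where both bits are 1):
  10000001101101100101
& 10100110100010010001
----------------------
  10000000100000000001

Answer: 10000000100000000001 (526337)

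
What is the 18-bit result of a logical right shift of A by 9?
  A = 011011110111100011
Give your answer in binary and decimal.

Logical shift right by 9: drop the bottom 9 bit(s), prepend 9 zero(s) on the left.
  011011110111100011  ->  keep [011011110], discard [111100011], prepend 000000000
= 000000000011011110

Answer: 000000000011011110 (222)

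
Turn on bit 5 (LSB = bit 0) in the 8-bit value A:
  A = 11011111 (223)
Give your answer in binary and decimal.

Mask = 1 << 5 = 00100000
Bit 5 of A is 0, so OR-ing with the mask flips it to 1.
  11011111
| 00100000
----------
  11111111

Answer: 11111111 (255)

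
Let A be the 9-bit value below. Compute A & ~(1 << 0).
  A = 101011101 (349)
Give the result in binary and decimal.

Mask = ~(1 << 0) = 111111110
Bit 0 of A is 1, so AND-ing with the mask clears it to 0.
  101011101
& 111111110
-----------
  101011100

Answer: 101011100 (348)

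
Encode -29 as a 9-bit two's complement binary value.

1. Binary of +29:  000011101
2. Invert bits:     111100010
3. Add 1:           111100011

Answer: 111100011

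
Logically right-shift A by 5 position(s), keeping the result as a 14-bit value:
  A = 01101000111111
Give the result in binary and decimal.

Logical shift right by 5: drop the bottom 5 bit(s), prepend 5 zero(s) on the left.
  01101000111111  ->  keep [011010001], discard [11111], prepend 00000
= 00000011010001

Answer: 00000011010001 (209)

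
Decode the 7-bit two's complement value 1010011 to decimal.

MSB is 1, so the value is negative. Find the magnitude:
1. Invert bits:  0101100
2. Add 1:        0101101  = 45
3. Apply sign:   -45

Answer: -45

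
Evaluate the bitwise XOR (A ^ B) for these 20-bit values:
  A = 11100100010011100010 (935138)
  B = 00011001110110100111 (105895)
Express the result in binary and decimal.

Apply ^ to each column (1 where bits differ):
  11100100010011100010
^ 00011001110110100111
----------------------
  11111101100101000101

Answer: 11111101100101000101 (1038661)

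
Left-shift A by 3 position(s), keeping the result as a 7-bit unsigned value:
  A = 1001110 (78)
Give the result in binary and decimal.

Shift left by 3: drop the top 3 bit(s), append 3 zero(s) on the right.
  1001110  ->  discard [100], keep [1110], append 000
= 1110000

Answer: 1110000 (112)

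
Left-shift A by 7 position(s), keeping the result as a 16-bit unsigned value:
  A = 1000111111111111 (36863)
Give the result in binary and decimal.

Shift left by 7: drop the top 7 bit(s), append 7 zero(s) on the right.
  1000111111111111  ->  discard [1000111], keep [111111111], append 0000000
= 1111111110000000

Answer: 1111111110000000 (65408)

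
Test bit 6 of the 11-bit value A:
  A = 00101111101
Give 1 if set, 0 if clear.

Bit 6 is the 7th from the right.
  00101111101
      ^
That bit is 1.

Answer: 1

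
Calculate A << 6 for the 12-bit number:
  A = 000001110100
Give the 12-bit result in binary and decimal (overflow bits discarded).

Shift left by 6: drop the top 6 bit(s), append 6 zero(s) on the right.
  000001110100  ->  discard [000001], keep [110100], append 000000
= 110100000000

Answer: 110100000000 (3328)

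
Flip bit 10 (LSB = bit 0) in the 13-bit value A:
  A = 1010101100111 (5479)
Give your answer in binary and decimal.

Mask = 1 << 10 = 0010000000000
Bit 10 of A is 1; XOR with the mask flips it to 0.
  1010101100111
^ 0010000000000
---------------
  1000101100111

Answer: 1000101100111 (4455)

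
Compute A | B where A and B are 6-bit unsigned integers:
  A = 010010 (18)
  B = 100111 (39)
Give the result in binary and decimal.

Apply | to each column (1 where either bit is 1):
  010010
| 100111
--------
  110111

Answer: 110111 (55)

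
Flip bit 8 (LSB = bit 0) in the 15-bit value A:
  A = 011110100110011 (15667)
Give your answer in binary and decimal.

Mask = 1 << 8 = 000000100000000
Bit 8 of A is 1; XOR with the mask flips it to 0.
  011110100110011
^ 000000100000000
-----------------
  011110000110011

Answer: 011110000110011 (15411)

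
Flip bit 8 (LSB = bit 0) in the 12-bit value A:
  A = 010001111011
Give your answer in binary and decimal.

Mask = 1 << 8 = 000100000000
Bit 8 of A is 0; XOR with the mask flips it to 1.
  010001111011
^ 000100000000
--------------
  010101111011

Answer: 010101111011 (1403)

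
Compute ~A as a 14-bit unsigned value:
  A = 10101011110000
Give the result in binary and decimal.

Flip each bit (0->1, 1->0):
  10101011110000
  01010100001111

Answer: 01010100001111 (5391)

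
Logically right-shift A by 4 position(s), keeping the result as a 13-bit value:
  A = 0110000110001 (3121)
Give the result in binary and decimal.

Logical shift right by 4: drop the bottom 4 bit(s), prepend 4 zero(s) on the left.
  0110000110001  ->  keep [011000011], discard [0001], prepend 0000
= 0000011000011

Answer: 0000011000011 (195)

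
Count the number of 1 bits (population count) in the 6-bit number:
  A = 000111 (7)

000111
1-bits at positions (from bit 0 = LSB): 0, 1, 2
Count = 3

Answer: 3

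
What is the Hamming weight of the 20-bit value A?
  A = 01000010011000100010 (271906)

01000010011000100010
1-bits at positions (from bit 0 = LSB): 1, 5, 9, 10, 13, 18
Count = 6

Answer: 6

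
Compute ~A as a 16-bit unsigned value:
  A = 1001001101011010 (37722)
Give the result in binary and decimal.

Flip each bit (0->1, 1->0):
  1001001101011010
  0110110010100101

Answer: 0110110010100101 (27813)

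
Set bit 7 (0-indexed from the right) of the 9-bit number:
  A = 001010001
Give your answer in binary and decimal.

Mask = 1 << 7 = 010000000
Bit 7 of A is 0, so OR-ing with the mask flips it to 1.
  001010001
| 010000000
-----------
  011010001

Answer: 011010001 (209)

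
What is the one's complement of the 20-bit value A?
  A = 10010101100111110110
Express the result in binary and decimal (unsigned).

Flip each bit (0->1, 1->0):
  10010101100111110110
  01101010011000001001

Answer: 01101010011000001001 (435721)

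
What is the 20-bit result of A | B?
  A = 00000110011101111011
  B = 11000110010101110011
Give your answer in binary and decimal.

Apply | to each column (1 where either bit is 1):
  00000110011101111011
| 11000110010101110011
----------------------
  11000110011101111011

Answer: 11000110011101111011 (812923)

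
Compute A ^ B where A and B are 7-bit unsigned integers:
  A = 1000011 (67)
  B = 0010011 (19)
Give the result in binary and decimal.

Apply ^ to each column (1 where bits differ):
  1000011
^ 0010011
---------
  1010000

Answer: 1010000 (80)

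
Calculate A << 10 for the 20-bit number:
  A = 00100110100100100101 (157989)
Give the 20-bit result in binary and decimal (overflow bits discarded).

Shift left by 10: drop the top 10 bit(s), append 10 zero(s) on the right.
  00100110100100100101  ->  discard [0010011010], keep [0100100101], append 0000000000
= 01001001010000000000

Answer: 01001001010000000000 (300032)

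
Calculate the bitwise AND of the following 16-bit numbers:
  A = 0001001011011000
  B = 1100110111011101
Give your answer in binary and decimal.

Apply & to each column (1 only where both bits are 1):
  0001001011011000
& 1100110111011101
------------------
  0000000011011000

Answer: 0000000011011000 (216)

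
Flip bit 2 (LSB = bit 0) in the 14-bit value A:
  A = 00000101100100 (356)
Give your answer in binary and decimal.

Mask = 1 << 2 = 00000000000100
Bit 2 of A is 1; XOR with the mask flips it to 0.
  00000101100100
^ 00000000000100
----------------
  00000101100000

Answer: 00000101100000 (352)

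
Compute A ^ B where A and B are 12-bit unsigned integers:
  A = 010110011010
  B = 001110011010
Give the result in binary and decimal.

Apply ^ to each column (1 where bits differ):
  010110011010
^ 001110011010
--------------
  011000000000

Answer: 011000000000 (1536)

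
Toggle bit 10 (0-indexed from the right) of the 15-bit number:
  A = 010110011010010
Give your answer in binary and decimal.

Mask = 1 << 10 = 000010000000000
Bit 10 of A is 1; XOR with the mask flips it to 0.
  010110011010010
^ 000010000000000
-----------------
  010100011010010

Answer: 010100011010010 (10450)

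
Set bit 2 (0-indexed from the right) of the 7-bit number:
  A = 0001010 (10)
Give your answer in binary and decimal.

Mask = 1 << 2 = 0000100
Bit 2 of A is 0, so OR-ing with the mask flips it to 1.
  0001010
| 0000100
---------
  0001110

Answer: 0001110 (14)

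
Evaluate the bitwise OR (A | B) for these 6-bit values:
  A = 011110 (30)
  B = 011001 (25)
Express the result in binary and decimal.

Apply | to each column (1 where either bit is 1):
  011110
| 011001
--------
  011111

Answer: 011111 (31)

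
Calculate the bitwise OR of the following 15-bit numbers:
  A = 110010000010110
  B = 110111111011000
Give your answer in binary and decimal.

Apply | to each column (1 where either bit is 1):
  110010000010110
| 110111111011000
-----------------
  110111111011110

Answer: 110111111011110 (28638)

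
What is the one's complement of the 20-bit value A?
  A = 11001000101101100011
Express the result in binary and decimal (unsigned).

Flip each bit (0->1, 1->0):
  11001000101101100011
  00110111010010011100

Answer: 00110111010010011100 (226460)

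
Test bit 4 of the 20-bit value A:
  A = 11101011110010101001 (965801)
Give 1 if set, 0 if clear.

Bit 4 is the 5th from the right.
  11101011110010101001
                 ^
That bit is 0.

Answer: 0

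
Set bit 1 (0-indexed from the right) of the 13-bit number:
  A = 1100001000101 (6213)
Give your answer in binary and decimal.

Mask = 1 << 1 = 0000000000010
Bit 1 of A is 0, so OR-ing with the mask flips it to 1.
  1100001000101
| 0000000000010
---------------
  1100001000111

Answer: 1100001000111 (6215)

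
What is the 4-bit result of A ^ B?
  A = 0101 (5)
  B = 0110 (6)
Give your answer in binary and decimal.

Apply ^ to each column (1 where bits differ):
  0101
^ 0110
------
  0011

Answer: 0011 (3)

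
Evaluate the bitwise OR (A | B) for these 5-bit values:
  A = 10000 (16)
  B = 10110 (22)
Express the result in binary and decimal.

Apply | to each column (1 where either bit is 1):
  10000
| 10110
-------
  10110

Answer: 10110 (22)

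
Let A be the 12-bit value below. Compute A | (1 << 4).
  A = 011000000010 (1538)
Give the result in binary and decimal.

Mask = 1 << 4 = 000000010000
Bit 4 of A is 0, so OR-ing with the mask flips it to 1.
  011000000010
| 000000010000
--------------
  011000010010

Answer: 011000010010 (1554)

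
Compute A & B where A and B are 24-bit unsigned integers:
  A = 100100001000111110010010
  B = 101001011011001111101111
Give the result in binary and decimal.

Apply & to each column (1 only where both bits are 1):
  100100001000111110010010
& 101001011011001111101111
--------------------------
  100000001000001110000010

Answer: 100000001000001110000010 (8422274)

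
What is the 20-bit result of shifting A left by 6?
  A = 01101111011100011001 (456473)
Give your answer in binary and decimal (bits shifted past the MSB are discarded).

Shift left by 6: drop the top 6 bit(s), append 6 zero(s) on the right.
  01101111011100011001  ->  discard [011011], keep [11011100011001], append 000000
= 11011100011001000000

Answer: 11011100011001000000 (902720)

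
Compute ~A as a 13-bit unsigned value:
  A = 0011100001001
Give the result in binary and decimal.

Flip each bit (0->1, 1->0):
  0011100001001
  1100011110110

Answer: 1100011110110 (6390)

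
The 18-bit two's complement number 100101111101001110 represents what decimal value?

MSB is 1, so the value is negative. Find the magnitude:
1. Invert bits:  011010000010110001
2. Add 1:        011010000010110010  = 106674
3. Apply sign:   -106674

Answer: -106674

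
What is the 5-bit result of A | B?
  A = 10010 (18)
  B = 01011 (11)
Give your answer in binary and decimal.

Apply | to each column (1 where either bit is 1):
  10010
| 01011
-------
  11011

Answer: 11011 (27)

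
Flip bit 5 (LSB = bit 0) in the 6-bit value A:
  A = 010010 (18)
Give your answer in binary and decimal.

Mask = 1 << 5 = 100000
Bit 5 of A is 0; XOR with the mask flips it to 1.
  010010
^ 100000
--------
  110010

Answer: 110010 (50)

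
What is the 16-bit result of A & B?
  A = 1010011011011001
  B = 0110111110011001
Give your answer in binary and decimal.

Apply & to each column (1 only where both bits are 1):
  1010011011011001
& 0110111110011001
------------------
  0010011010011001

Answer: 0010011010011001 (9881)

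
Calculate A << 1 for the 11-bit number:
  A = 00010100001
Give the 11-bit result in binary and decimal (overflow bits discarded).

Shift left by 1: drop the top 1 bit(s), append 1 zero(s) on the right.
  00010100001  ->  discard [0], keep [0010100001], append 0
= 00101000010

Answer: 00101000010 (322)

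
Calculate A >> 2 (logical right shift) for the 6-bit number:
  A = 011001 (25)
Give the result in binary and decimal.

Logical shift right by 2: drop the bottom 2 bit(s), prepend 2 zero(s) on the left.
  011001  ->  keep [0110], discard [01], prepend 00
= 000110

Answer: 000110 (6)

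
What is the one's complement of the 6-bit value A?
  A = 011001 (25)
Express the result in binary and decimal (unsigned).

Flip each bit (0->1, 1->0):
  011001
  100110

Answer: 100110 (38)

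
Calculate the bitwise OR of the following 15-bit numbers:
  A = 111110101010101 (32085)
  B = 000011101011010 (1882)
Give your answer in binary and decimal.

Apply | to each column (1 where either bit is 1):
  111110101010101
| 000011101011010
-----------------
  111111101011111

Answer: 111111101011111 (32607)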